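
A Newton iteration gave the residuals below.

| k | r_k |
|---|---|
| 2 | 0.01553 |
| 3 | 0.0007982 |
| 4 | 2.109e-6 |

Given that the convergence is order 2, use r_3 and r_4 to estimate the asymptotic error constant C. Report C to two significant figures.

3.3

C ≈ r_4 / r_3^2
  = 2.109e-6 / (0.0007982)^2
  = 2.109e-6 / 6.37123e-07 ≈ 3.3102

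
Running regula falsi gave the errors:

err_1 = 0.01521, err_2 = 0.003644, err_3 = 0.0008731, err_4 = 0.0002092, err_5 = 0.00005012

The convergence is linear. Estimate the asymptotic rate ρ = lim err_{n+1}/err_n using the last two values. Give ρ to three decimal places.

ρ ≈ err_5/err_4 = 0.00005012/0.0002092 = 0.23958

0.240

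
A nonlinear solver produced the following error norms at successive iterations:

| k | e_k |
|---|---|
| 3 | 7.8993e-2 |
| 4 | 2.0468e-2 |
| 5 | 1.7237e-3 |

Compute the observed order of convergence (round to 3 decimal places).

1.832

p ≈ ln(e_5/e_4) / ln(e_4/e_3)
  = ln(1.7237e-3/2.0468e-2) / ln(2.0468e-2/7.8993e-2)
  = ln(0.0842144) / ln(0.259112)
  = -2.474389 / -1.350495 ≈ 1.832209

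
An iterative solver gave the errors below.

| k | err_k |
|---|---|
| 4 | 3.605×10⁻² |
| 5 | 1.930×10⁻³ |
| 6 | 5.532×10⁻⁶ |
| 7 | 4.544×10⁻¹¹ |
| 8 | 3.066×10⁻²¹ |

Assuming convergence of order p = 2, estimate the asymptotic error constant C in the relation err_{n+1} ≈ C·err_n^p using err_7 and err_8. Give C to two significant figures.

C ≈ err_8 / err_7^2
  = 3.066×10⁻²¹ / (4.544×10⁻¹¹)^2
  = 3.066×10⁻²¹ / 2.06479e-21 ≈ 1.4849

1.5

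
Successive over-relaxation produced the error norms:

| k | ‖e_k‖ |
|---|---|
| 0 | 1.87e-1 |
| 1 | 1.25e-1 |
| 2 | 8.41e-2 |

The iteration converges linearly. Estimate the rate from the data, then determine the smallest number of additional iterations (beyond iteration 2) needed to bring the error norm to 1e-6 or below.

Rate ρ ≈ ‖e_2‖/‖e_1‖ = 8.41e-2/1.25e-1 = 0.6728.
After j more steps, ‖e_{2+j}‖ ≈ 8.41e-2·ρ^j; need ρ^j ≤ 1e-6/8.41e-2 = 1.18906e-05.
j ≥ ln(1.18906e-05)/ln(0.6728) = -11.3398/-0.39631 = 28.613.
So 29 more iterations are needed.

29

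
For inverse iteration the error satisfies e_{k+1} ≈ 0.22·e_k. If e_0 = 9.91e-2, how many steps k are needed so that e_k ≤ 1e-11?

After k steps, e_k ≈ 9.91e-2·0.22^k.
Need 0.22^k ≤ 1e-11/9.91e-2 = 1.00908e-10.
k ≥ ln(1.00908e-10)/ln(0.22) = -23.0168/-1.51413 = 15.201.
Smallest integer k = 16.

16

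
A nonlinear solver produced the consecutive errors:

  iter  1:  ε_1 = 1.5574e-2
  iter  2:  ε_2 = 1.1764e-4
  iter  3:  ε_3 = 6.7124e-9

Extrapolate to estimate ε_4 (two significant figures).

2.2e-17

First estimate the order: p ≈ ln(ε_3/ε_2) / ln(ε_2/ε_1) = ln(6.7124e-9/1.1764e-4)/ln(1.1764e-4/1.5574e-2) = ln(5.70588e-05)/ln(0.00755361) ≈ 2.0000.
Then ε_4 ≈ ε_3·(ε_3/ε_2)^p = 6.7124e-9·(5.70588e-05)^2.0000 = 6.7124e-9·3.25571e-09 ≈ 2.185e-17.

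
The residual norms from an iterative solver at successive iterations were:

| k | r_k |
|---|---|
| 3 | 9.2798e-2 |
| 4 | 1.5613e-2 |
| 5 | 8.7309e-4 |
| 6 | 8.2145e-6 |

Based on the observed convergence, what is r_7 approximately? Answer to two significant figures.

First estimate the order: p ≈ ln(r_6/r_5) / ln(r_5/r_4) = ln(8.2145e-6/8.7309e-4)/ln(8.7309e-4/1.5613e-2) = ln(0.00940854)/ln(0.0559207) ≈ 1.6180.
Then r_7 ≈ r_6·(r_6/r_5)^p = 8.2145e-6·(0.00940854)^1.6180 = 8.2145e-6·0.00052621 ≈ 4.323e-09.

4.3e-9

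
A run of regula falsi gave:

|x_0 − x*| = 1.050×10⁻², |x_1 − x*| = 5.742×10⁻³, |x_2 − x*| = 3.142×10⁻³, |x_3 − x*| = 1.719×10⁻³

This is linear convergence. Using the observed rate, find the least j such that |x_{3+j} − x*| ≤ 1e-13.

Rate ρ ≈ |x_3 − x*|/|x_2 − x*| = 1.719×10⁻³/3.142×10⁻³ = 0.5471.
After j more steps, |x_{3+j} − x*| ≈ 1.719×10⁻³·ρ^j; need ρ^j ≤ 1e-13/1.719×10⁻³ = 5.81734e-11.
j ≥ ln(5.81734e-11)/ln(0.5471) = -23.5676/-0.60312 = 39.076.
So 40 more iterations are needed.

40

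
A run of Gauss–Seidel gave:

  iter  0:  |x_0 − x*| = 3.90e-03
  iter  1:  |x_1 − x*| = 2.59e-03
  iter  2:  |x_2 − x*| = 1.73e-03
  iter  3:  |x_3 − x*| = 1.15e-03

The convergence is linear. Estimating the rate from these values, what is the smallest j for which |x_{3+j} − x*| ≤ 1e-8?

Rate ρ ≈ |x_3 − x*|/|x_2 − x*| = 1.15e-03/1.73e-03 = 0.6647.
After j more steps, |x_{3+j} − x*| ≈ 1.15e-03·ρ^j; need ρ^j ≤ 1e-8/1.15e-03 = 8.69565e-06.
j ≥ ln(8.69565e-06)/ln(0.6647) = -11.6527/-0.40842 = 28.531.
So 29 more iterations are needed.

29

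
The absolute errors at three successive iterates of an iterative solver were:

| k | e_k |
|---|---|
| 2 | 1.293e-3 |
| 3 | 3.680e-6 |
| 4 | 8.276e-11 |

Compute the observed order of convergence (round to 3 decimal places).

p ≈ ln(e_4/e_3) / ln(e_3/e_2)
  = ln(8.276e-11/3.680e-6) / ln(3.680e-6/1.293e-3)
  = ln(2.24891e-05) / ln(0.00284609)
  = -10.702480 / -5.861809 ≈ 1.825798

1.826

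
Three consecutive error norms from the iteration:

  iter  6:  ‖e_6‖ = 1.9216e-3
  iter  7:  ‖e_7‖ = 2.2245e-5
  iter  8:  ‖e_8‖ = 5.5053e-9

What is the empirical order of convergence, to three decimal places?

1.862

p ≈ ln(‖e_8‖/‖e_7‖) / ln(‖e_7‖/‖e_6‖)
  = ln(5.5053e-9/2.2245e-5) / ln(2.2245e-5/1.9216e-3)
  = ln(0.000247485) / ln(0.0115763)
  = -8.304161 / -4.458795 ≈ 1.862423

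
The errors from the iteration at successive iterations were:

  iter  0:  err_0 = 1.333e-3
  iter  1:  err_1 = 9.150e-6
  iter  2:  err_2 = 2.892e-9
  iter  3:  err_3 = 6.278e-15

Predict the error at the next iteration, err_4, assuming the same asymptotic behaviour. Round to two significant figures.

First estimate the order: p ≈ ln(err_3/err_2) / ln(err_2/err_1) = ln(6.278e-15/2.892e-9)/ln(2.892e-9/9.150e-6) = ln(2.17082e-06)/ln(0.000316066) ≈ 1.6180.
Then err_4 ≈ err_3·(err_3/err_2)^p = 6.278e-15·(2.17082e-06)^1.6180 = 6.278e-15·6.86527e-10 ≈ 4.31e-24.

4.3e-24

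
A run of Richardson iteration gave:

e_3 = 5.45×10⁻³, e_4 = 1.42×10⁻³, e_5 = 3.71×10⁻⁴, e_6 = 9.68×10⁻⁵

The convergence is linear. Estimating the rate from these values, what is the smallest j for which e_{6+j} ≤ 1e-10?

Rate ρ ≈ e_6/e_5 = 9.68×10⁻⁵/3.71×10⁻⁴ = 0.2609.
After j more steps, e_{6+j} ≈ 9.68×10⁻⁵·ρ^j; need ρ^j ≤ 1e-10/9.68×10⁻⁵ = 1.03306e-06.
j ≥ ln(1.03306e-06)/ln(0.2609) = -13.7830/-1.34362 = 10.258.
So 11 more iterations are needed.

11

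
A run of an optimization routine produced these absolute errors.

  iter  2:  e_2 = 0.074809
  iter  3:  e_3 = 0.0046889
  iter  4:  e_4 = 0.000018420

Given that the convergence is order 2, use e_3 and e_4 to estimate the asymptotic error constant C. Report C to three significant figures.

C ≈ e_4 / e_3^2
  = 0.000018420 / (0.0046889)^2
  = 0.000018420 / 2.19858e-05 ≈ 0.83781

0.838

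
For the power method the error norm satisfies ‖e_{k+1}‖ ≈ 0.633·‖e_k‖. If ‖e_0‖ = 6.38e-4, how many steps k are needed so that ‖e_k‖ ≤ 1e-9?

After k steps, ‖e_k‖ ≈ 6.38e-4·0.633^k.
Need 0.633^k ≤ 1e-9/6.38e-4 = 1.5674e-06.
k ≥ ln(1.5674e-06)/ln(0.633) = -13.3661/-0.45728 = 29.230.
Smallest integer k = 30.

30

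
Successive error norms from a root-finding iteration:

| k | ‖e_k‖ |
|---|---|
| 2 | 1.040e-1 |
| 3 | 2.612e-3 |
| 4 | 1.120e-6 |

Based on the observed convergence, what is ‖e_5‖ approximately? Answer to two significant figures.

First estimate the order: p ≈ ln(‖e_4‖/‖e_3‖) / ln(‖e_3‖/‖e_2‖) = ln(1.120e-6/2.612e-3)/ln(2.612e-3/1.040e-1) = ln(0.00042879)/ln(0.0251154) ≈ 2.1048.
Then ‖e_5‖ ≈ ‖e_4‖·(‖e_4‖/‖e_3‖)^p = 1.120e-6·(0.00042879)^2.1048 = 1.120e-6·8.15734e-08 ≈ 9.136e-14.

9.1e-14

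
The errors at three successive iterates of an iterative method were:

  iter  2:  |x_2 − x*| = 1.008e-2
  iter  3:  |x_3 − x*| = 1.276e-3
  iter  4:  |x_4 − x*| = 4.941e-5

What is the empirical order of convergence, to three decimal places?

p ≈ ln(|x_4 − x*|/|x_3 − x*|) / ln(|x_3 − x*|/|x_2 − x*|)
  = ln(4.941e-5/1.276e-3) / ln(1.276e-3/1.008e-2)
  = ln(0.0387226) / ln(0.126587)
  = -3.251332 / -2.066825 ≈ 1.573105

1.573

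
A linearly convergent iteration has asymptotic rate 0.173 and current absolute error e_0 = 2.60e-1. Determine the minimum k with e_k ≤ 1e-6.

8

After k steps, e_k ≈ 2.60e-1·0.173^k.
Need 0.173^k ≤ 1e-6/2.60e-1 = 3.84615e-06.
k ≥ ln(3.84615e-06)/ln(0.173) = -12.4684/-1.75446 = 7.107.
Smallest integer k = 8.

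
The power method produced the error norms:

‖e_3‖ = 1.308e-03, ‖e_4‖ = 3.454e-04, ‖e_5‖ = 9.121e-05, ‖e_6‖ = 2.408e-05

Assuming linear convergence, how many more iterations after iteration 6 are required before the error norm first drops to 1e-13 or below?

Rate ρ ≈ ‖e_6‖/‖e_5‖ = 2.408e-05/9.121e-05 = 0.2640.
After j more steps, ‖e_{6+j}‖ ≈ 2.408e-05·ρ^j; need ρ^j ≤ 1e-13/2.408e-05 = 4.15282e-09.
j ≥ ln(4.15282e-09)/ln(0.2640) = -19.2995/-1.33181 = 14.491.
So 15 more iterations are needed.

15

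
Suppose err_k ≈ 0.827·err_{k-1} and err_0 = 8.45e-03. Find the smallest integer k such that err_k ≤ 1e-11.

109

After k steps, err_k ≈ 8.45e-03·0.827^k.
Need 0.827^k ≤ 1e-11/8.45e-03 = 1.18343e-09.
k ≥ ln(1.18343e-09)/ln(0.827) = -20.5548/-0.18995 = 108.212.
Smallest integer k = 109.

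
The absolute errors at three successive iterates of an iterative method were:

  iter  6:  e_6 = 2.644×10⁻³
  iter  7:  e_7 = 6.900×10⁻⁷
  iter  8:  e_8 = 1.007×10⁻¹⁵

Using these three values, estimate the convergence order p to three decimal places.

p ≈ ln(e_8/e_7) / ln(e_7/e_6)
  = ln(1.007×10⁻¹⁵/6.900×10⁻⁷) / ln(6.900×10⁻⁷/2.644×10⁻³)
  = ln(1.45942e-09) / ln(0.000260968)
  = -20.345227 / -8.251113 ≈ 2.465755

2.466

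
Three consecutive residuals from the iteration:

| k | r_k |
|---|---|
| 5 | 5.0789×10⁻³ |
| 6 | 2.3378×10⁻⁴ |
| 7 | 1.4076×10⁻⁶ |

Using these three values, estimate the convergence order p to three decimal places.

1.661

p ≈ ln(r_7/r_6) / ln(r_6/r_5)
  = ln(1.4076×10⁻⁶/2.3378×10⁻⁴) / ln(2.3378×10⁻⁴/5.0789×10⁻³)
  = ln(0.00602105) / ln(0.0460297)
  = -5.112494 / -3.078468 ≈ 1.660727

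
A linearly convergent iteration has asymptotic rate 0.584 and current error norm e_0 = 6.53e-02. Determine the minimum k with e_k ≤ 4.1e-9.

31

After k steps, e_k ≈ 6.53e-02·0.584^k.
Need 0.584^k ≤ 4.1e-9/6.53e-02 = 6.27871e-08.
k ≥ ln(6.27871e-08)/ln(0.584) = -16.5835/-0.53785 = 30.833.
Smallest integer k = 31.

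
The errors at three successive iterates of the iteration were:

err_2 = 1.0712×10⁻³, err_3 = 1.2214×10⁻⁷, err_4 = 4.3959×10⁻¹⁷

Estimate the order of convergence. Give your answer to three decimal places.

p ≈ ln(err_4/err_3) / ln(err_3/err_2)
  = ln(4.3959×10⁻¹⁷/1.2214×10⁻⁷) / ln(1.2214×10⁻⁷/1.0712×10⁻³)
  = ln(3.59907e-10) / ln(0.000114022)
  = -21.745175 / -9.079119 ≈ 2.395075

2.395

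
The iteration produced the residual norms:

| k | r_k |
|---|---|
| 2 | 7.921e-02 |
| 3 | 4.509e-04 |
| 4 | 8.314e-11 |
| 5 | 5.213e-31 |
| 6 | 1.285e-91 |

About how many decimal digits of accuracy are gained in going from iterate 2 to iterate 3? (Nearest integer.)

Digits gained ≈ log₁₀(r_2/r_3) = log₁₀(7.921e-02/4.509e-04) = log₁₀(175.671) ≈ 2.245.

2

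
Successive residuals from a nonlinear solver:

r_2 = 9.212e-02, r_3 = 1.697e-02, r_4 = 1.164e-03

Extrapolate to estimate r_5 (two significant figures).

First estimate the order: p ≈ ln(r_4/r_3) / ln(r_3/r_2) = ln(1.164e-03/1.697e-02)/ln(1.697e-02/9.212e-02) = ln(0.0685916)/ln(0.184216) ≈ 1.5840.
Then r_5 ≈ r_4·(r_4/r_3)^p = 1.164e-03·(0.0685916)^1.5840 = 1.164e-03·0.0143434 ≈ 1.67e-05.

1.7e-5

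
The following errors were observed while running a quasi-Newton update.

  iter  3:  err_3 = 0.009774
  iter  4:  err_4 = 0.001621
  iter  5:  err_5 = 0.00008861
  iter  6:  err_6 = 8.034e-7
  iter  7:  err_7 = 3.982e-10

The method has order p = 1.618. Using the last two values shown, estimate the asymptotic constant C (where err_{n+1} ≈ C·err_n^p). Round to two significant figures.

2.9

C ≈ err_7 / err_6^1.618
  = 3.982e-10 / (8.034e-7)^1.618
  = 3.982e-10 / 1.37461e-10 ≈ 2.8968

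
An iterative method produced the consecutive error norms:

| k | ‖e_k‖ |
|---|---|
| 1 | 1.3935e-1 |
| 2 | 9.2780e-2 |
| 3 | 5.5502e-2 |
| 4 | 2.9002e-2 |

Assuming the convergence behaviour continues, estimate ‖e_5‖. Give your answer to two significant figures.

1.3e-2

First estimate the order: p ≈ ln(‖e_4‖/‖e_3‖) / ln(‖e_3‖/‖e_2‖) = ln(2.9002e-2/5.5502e-2)/ln(5.5502e-2/9.2780e-2) = ln(0.52254)/ln(0.598211) ≈ 1.2632.
Then ‖e_5‖ ≈ ‖e_4‖·(‖e_4‖/‖e_3‖)^p = 2.9002e-2·(0.52254)^1.2632 = 2.9002e-2·0.440482 ≈ 0.01277.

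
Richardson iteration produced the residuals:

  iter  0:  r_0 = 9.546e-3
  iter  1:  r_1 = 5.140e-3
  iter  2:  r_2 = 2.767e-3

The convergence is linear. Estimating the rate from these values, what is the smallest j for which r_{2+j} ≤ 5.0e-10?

26

Rate ρ ≈ r_2/r_1 = 2.767e-3/5.140e-3 = 0.5383.
After j more steps, r_{2+j} ≈ 2.767e-3·ρ^j; need ρ^j ≤ 5.0e-10/2.767e-3 = 1.80701e-07.
j ≥ ln(1.80701e-07)/ln(0.5383) = -15.5264/-0.61934 = 25.069.
So 26 more iterations are needed.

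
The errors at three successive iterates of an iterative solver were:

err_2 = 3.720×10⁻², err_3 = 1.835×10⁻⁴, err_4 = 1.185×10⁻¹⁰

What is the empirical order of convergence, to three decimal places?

p ≈ ln(err_4/err_3) / ln(err_3/err_2)
  = ln(1.185×10⁻¹⁰/1.835×10⁻⁴) / ln(1.835×10⁻⁴/3.720×10⁻²)
  = ln(6.45777e-07) / ln(0.0049328)
  = -14.252812 / -5.311849 ≈ 2.683211

2.683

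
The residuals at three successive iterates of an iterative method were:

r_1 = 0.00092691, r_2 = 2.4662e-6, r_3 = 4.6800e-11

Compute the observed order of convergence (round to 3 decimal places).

p ≈ ln(r_3/r_2) / ln(r_2/r_1)
  = ln(4.6800e-11/2.4662e-6) / ln(2.4662e-6/0.00092691)
  = ln(1.89766e-05) / ln(0.00266067)
  = -10.872304 / -5.929177 ≈ 1.833695

1.834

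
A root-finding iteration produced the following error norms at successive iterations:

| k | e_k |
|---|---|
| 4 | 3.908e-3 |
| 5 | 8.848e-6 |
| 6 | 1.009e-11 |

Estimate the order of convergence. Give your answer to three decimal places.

p ≈ ln(e_6/e_5) / ln(e_5/e_4)
  = ln(1.009e-11/8.848e-6) / ln(8.848e-6/3.908e-3)
  = ln(1.14037e-06) / ln(0.00226407)
  = -13.684158 / -6.090591 ≈ 2.246770

2.247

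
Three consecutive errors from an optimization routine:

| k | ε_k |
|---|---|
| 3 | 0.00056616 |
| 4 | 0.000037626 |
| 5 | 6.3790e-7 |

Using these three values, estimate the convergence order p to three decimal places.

p ≈ ln(ε_5/ε_4) / ln(ε_4/ε_3)
  = ln(6.3790e-7/0.000037626) / ln(0.000037626/0.00056616)
  = ln(0.0169537) / ln(0.0664582)
  = -4.077269 / -2.711182 ≈ 1.503871

1.504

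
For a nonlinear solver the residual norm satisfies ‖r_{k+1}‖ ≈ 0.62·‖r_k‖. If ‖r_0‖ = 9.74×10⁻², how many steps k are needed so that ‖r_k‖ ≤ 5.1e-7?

After k steps, ‖r_k‖ ≈ 9.74×10⁻²·0.62^k.
Need 0.62^k ≤ 5.1e-7/9.74×10⁻² = 5.23614e-06.
k ≥ ln(5.23614e-06)/ln(0.62) = -12.1599/-0.47804 = 25.437.
Smallest integer k = 26.

26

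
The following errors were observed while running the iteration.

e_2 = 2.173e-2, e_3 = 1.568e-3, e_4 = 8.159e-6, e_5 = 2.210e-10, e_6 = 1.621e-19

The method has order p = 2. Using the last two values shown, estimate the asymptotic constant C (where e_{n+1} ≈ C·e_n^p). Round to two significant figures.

C ≈ e_6 / e_5^2
  = 1.621e-19 / (2.210e-10)^2
  = 1.621e-19 / 4.8841e-20 ≈ 3.3189

3.3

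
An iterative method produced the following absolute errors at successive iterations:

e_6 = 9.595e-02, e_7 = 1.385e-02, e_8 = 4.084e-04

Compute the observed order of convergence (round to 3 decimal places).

p ≈ ln(e_8/e_7) / ln(e_7/e_6)
  = ln(4.084e-04/1.385e-02) / ln(1.385e-02/9.595e-02)
  = ln(0.0294874) / ln(0.144346)
  = -3.523792 / -1.935542 ≈ 1.820571

1.821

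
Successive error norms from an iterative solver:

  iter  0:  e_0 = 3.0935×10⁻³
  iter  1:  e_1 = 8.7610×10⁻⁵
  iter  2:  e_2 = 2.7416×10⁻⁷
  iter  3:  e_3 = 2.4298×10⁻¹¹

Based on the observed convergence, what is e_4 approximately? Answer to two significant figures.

6.7e-18

First estimate the order: p ≈ ln(e_3/e_2) / ln(e_2/e_1) = ln(2.4298×10⁻¹¹/2.7416×10⁻⁷)/ln(2.7416×10⁻⁷/8.7610×10⁻⁵) = ln(8.86271e-05)/ln(0.00312932) ≈ 1.6180.
Then e_4 ≈ e_3·(e_3/e_2)^p = 2.4298×10⁻¹¹·(8.86271e-05)^1.6180 = 2.4298×10⁻¹¹·2.77436e-07 ≈ 6.741e-18.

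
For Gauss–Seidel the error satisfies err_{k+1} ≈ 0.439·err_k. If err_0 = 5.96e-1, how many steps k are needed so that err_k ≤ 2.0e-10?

After k steps, err_k ≈ 5.96e-1·0.439^k.
Need 0.439^k ≤ 2.0e-10/5.96e-1 = 3.3557e-10.
k ≥ ln(3.3557e-10)/ln(0.439) = -21.8152/-0.82326 = 26.499.
Smallest integer k = 27.

27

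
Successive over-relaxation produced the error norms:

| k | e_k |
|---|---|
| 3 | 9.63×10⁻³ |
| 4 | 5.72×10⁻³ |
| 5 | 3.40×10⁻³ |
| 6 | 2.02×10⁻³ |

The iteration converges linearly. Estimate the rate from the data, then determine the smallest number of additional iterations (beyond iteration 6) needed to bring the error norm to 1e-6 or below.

15

Rate ρ ≈ e_6/e_5 = 2.02×10⁻³/3.40×10⁻³ = 0.5941.
After j more steps, e_{6+j} ≈ 2.02×10⁻³·ρ^j; need ρ^j ≤ 1e-6/2.02×10⁻³ = 0.00049505.
j ≥ ln(0.00049505)/ln(0.5941) = -7.6109/-0.52071 = 14.616.
So 15 more iterations are needed.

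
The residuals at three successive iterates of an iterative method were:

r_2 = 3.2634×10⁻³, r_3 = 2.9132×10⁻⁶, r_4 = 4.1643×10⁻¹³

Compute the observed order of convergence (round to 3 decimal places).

p ≈ ln(r_4/r_3) / ln(r_3/r_2)
  = ln(4.1643×10⁻¹³/2.9132×10⁻⁶) / ln(2.9132×10⁻⁶/3.2634×10⁻³)
  = ln(1.42946e-07) / ln(0.000892689)
  = -15.760799 / -7.021272 ≈ 2.244721

2.245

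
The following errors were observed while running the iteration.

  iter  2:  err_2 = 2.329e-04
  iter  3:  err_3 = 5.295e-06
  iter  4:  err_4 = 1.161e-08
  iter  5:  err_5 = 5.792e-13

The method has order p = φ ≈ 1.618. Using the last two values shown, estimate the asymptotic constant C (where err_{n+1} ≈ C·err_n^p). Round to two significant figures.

C ≈ err_5 / err_4^1.618
  = 5.792e-13 / (1.161e-08)^1.618
  = 5.792e-13 / 1.44843e-13 ≈ 3.9988

4.0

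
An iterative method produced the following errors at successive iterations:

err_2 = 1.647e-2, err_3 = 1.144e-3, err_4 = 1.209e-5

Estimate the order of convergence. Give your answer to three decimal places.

1.706

p ≈ ln(err_4/err_3) / ln(err_3/err_2)
  = ln(1.209e-5/1.144e-3) / ln(1.144e-3/1.647e-2)
  = ln(0.0105682) / ln(0.0694596)
  = -4.549906 / -2.667010 ≈ 1.705995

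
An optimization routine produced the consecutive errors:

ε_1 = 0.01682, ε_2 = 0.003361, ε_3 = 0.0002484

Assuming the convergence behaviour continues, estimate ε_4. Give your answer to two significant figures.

3.7e-6

First estimate the order: p ≈ ln(ε_3/ε_2) / ln(ε_2/ε_1) = ln(0.0002484/0.003361)/ln(0.003361/0.01682) = ln(0.0739066)/ln(0.199822) ≈ 1.6177.
Then ε_4 ≈ ε_3·(ε_3/ε_2)^p = 0.0002484·(0.0739066)^1.6177 = 0.0002484·0.0147866 ≈ 3.673e-06.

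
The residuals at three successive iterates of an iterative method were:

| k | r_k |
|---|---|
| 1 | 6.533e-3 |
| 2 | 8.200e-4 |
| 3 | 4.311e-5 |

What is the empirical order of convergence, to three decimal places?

1.419

p ≈ ln(r_3/r_2) / ln(r_2/r_1)
  = ln(4.311e-5/8.200e-4) / ln(8.200e-4/6.533e-3)
  = ln(0.0525732) / ln(0.125517)
  = -2.945549 / -2.075314 ≈ 1.419327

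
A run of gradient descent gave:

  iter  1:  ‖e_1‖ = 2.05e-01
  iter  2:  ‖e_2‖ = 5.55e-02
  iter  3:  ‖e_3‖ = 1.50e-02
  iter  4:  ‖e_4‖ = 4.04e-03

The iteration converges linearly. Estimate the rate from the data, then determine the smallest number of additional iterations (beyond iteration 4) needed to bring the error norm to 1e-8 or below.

Rate ρ ≈ ‖e_4‖/‖e_3‖ = 4.04e-03/1.50e-02 = 0.2693.
After j more steps, ‖e_{4+j}‖ ≈ 4.04e-03·ρ^j; need ρ^j ≤ 1e-8/4.04e-03 = 2.47525e-06.
j ≥ ln(2.47525e-06)/ln(0.2693) = -12.9092/-1.31193 = 9.840.
So 10 more iterations are needed.

10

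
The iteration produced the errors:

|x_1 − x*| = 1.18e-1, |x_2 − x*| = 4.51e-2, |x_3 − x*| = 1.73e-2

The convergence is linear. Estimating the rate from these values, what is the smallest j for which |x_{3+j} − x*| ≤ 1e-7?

13

Rate ρ ≈ |x_3 − x*|/|x_2 − x*| = 1.73e-2/4.51e-2 = 0.3836.
After j more steps, |x_{3+j} − x*| ≈ 1.73e-2·ρ^j; need ρ^j ≤ 1e-7/1.73e-2 = 5.78035e-06.
j ≥ ln(5.78035e-06)/ln(0.3836) = -12.0610/-0.95815 = 12.588.
So 13 more iterations are needed.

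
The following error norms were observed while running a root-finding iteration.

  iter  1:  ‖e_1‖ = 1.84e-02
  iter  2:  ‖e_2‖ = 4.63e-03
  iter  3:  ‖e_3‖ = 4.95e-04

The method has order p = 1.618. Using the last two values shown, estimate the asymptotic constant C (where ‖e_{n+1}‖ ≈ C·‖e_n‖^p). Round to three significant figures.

C ≈ ‖e_3‖ / ‖e_2‖^1.618
  = 4.95e-04 / (4.63e-03)^1.618
  = 4.95e-04 / 0.000167074 ≈ 2.9628

2.96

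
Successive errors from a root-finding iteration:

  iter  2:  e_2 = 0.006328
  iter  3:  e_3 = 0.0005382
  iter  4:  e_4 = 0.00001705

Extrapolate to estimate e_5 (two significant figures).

1.4e-7

First estimate the order: p ≈ ln(e_4/e_3) / ln(e_3/e_2) = ln(0.00001705/0.0005382)/ln(0.0005382/0.006328) = ln(0.0316797)/ln(0.0850506) ≈ 1.4007.
Then e_5 ≈ e_4·(e_4/e_3)^p = 0.00001705·(0.0316797)^1.4007 = 0.00001705·0.00794409 ≈ 1.354e-07.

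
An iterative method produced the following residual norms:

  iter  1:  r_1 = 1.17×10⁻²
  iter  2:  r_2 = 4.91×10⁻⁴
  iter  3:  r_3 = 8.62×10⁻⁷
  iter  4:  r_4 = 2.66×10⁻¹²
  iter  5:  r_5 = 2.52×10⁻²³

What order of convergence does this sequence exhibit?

Consecutive ratios: r_5/r_4 = 2.52×10⁻²³/2.66×10⁻¹² = 9.47368e-12, r_4/r_3 = 2.66×10⁻¹²/8.62×10⁻⁷ = 3.08585e-06.
p ≈ ln(9.47368e-12)/ln(3.08585e-06) = -25.3825/-12.6887 ≈ 2.00.
So the convergence is quadratic (order 2).

2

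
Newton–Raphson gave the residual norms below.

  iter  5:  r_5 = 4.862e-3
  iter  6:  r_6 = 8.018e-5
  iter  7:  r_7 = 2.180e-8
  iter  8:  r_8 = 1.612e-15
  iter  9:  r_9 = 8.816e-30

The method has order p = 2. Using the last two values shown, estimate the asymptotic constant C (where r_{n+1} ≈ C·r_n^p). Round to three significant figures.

3.39

C ≈ r_9 / r_8^2
  = 8.816e-30 / (1.612e-15)^2
  = 8.816e-30 / 2.59854e-30 ≈ 3.3927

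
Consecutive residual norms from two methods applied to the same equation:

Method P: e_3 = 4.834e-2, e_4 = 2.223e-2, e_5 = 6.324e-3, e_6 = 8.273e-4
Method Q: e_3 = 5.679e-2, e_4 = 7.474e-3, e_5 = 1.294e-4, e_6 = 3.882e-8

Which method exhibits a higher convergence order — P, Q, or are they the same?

Q

Method P: p ≈ ln(8.273e-4/6.324e-3)/ln(6.324e-3/2.223e-2) ≈ 1.62.
Method Q: p ≈ ln(3.882e-8/1.294e-4)/ln(1.294e-4/7.474e-3) ≈ 2.00.
Method Q has the higher order (≈2.0 vs ≈1.6).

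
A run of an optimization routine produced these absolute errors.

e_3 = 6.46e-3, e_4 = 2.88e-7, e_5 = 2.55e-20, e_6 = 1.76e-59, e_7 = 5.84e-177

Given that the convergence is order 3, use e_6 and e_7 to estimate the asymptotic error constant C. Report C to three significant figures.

C ≈ e_7 / e_6^3
  = 5.84e-177 / (1.76e-59)^3
  = 5.84e-177 / 5.45178e-177 ≈ 1.0712

1.07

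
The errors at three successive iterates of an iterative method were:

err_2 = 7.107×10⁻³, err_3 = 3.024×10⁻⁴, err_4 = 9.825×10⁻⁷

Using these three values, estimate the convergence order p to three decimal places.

p ≈ ln(err_4/err_3) / ln(err_3/err_2)
  = ln(9.825×10⁻⁷/3.024×10⁻⁴) / ln(3.024×10⁻⁴/7.107×10⁻³)
  = ln(0.00324901) / ln(0.0425496)
  = -5.729405 / -3.157085 ≈ 1.814777

1.815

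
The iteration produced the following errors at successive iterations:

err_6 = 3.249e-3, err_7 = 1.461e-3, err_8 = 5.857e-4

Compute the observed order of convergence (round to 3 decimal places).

1.144

p ≈ ln(err_8/err_7) / ln(err_7/err_6)
  = ln(5.857e-4/1.461e-3) / ln(1.461e-3/3.249e-3)
  = ln(0.40089) / ln(0.449677)
  = -0.914068 / -0.799226 ≈ 1.143692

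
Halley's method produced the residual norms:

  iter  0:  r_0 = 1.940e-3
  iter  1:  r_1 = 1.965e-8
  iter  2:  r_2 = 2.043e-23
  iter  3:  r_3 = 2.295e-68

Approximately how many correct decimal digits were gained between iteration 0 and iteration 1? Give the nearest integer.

5

Digits gained ≈ log₁₀(r_0/r_1) = log₁₀(1.940e-3/1.965e-8) = log₁₀(98727.7) ≈ 4.994.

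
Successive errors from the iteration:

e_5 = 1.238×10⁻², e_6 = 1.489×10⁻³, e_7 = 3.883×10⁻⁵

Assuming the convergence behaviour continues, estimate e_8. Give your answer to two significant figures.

First estimate the order: p ≈ ln(e_7/e_6) / ln(e_6/e_5) = ln(3.883×10⁻⁵/1.489×10⁻³)/ln(1.489×10⁻³/1.238×10⁻²) = ln(0.0260779)/ln(0.120275) ≈ 1.7218.
Then e_8 ≈ e_7·(e_7/e_6)^p = 3.883×10⁻⁵·(0.0260779)^1.7218 = 3.883×10⁻⁵·0.00187559 ≈ 7.283e-08.

7.3e-8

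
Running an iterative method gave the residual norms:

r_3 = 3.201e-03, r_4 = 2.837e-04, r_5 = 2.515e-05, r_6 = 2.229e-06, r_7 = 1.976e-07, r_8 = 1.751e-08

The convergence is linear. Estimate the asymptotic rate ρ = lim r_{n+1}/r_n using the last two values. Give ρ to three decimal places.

ρ ≈ r_8/r_7 = 1.751e-08/1.976e-07 = 0.08861

0.089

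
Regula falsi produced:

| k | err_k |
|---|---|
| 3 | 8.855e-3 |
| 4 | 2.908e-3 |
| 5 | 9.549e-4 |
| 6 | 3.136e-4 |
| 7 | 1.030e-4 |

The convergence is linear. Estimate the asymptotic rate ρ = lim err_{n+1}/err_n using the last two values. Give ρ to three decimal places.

ρ ≈ err_7/err_6 = 1.030e-4/3.136e-4 = 0.32844

0.328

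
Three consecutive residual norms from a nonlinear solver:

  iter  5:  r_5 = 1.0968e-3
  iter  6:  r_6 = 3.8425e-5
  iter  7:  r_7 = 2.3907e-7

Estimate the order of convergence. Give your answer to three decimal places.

p ≈ ln(r_7/r_6) / ln(r_6/r_5)
  = ln(2.3907e-7/3.8425e-5) / ln(3.8425e-5/1.0968e-3)
  = ln(0.00622173) / ln(0.0350337)
  = -5.079707 / -3.351445 ≈ 1.515677

1.516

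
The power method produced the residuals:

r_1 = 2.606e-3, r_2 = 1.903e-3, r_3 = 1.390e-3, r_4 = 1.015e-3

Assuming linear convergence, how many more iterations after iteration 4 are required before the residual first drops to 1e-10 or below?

Rate ρ ≈ r_4/r_3 = 1.015e-3/1.390e-3 = 0.7302.
After j more steps, r_{4+j} ≈ 1.015e-3·ρ^j; need ρ^j ≤ 1e-10/1.015e-3 = 9.85222e-08.
j ≥ ln(9.85222e-08)/ln(0.7302) = -16.1330/-0.31444 = 51.307.
So 52 more iterations are needed.

52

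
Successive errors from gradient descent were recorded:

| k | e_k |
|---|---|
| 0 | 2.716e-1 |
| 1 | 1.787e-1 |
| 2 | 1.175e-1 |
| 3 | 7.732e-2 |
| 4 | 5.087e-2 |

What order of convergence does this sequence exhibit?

1

Consecutive ratios: e_4/e_3 = 5.087e-2/7.732e-2 = 0.657915, e_3/e_2 = 7.732e-2/1.175e-1 = 0.658043.
p ≈ ln(0.657915)/ln(0.658043) = -0.4187/-0.4185 ≈ 1.00.
So the convergence is linear (order 1).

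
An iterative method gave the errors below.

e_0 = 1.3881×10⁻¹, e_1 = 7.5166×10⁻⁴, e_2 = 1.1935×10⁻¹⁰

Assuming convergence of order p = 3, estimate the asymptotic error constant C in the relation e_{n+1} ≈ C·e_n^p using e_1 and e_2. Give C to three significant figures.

0.281

C ≈ e_2 / e_1^3
  = 1.1935×10⁻¹⁰ / (7.5166×10⁻⁴)^3
  = 1.1935×10⁻¹⁰ / 4.24682e-10 ≈ 0.28103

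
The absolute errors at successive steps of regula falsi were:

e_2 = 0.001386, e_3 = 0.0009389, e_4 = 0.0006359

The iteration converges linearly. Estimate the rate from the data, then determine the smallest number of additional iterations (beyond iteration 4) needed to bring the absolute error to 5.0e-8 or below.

Rate ρ ≈ e_4/e_3 = 0.0006359/0.0009389 = 0.6773.
After j more steps, e_{4+j} ≈ 0.0006359·ρ^j; need ρ^j ≤ 5.0e-8/0.0006359 = 7.86287e-05.
j ≥ ln(7.86287e-05)/ln(0.6773) = -9.4508/-0.38964 = 24.255.
So 25 more iterations are needed.

25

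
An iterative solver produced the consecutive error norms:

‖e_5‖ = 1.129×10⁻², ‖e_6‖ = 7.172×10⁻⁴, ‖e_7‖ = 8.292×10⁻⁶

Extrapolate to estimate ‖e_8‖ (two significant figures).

6.1e-9

First estimate the order: p ≈ ln(‖e_7‖/‖e_6‖) / ln(‖e_6‖/‖e_5‖) = ln(8.292×10⁻⁶/7.172×10⁻⁴)/ln(7.172×10⁻⁴/1.129×10⁻²) = ln(0.0115616)/ln(0.0635252) ≈ 1.6181.
Then ‖e_8‖ ≈ ‖e_7‖·(‖e_7‖/‖e_6‖)^p = 8.292×10⁻⁶·(0.0115616)^1.6181 = 8.292×10⁻⁶·0.000734124 ≈ 6.087e-09.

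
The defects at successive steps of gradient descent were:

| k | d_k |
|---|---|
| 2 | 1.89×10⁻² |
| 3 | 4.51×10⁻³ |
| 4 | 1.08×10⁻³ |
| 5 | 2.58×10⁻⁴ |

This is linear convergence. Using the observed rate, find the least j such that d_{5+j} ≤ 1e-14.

17

Rate ρ ≈ d_5/d_4 = 2.58×10⁻⁴/1.08×10⁻³ = 0.2389.
After j more steps, d_{5+j} ≈ 2.58×10⁻⁴·ρ^j; need ρ^j ≤ 1e-14/2.58×10⁻⁴ = 3.87597e-11.
j ≥ ln(3.87597e-11)/ln(0.2389) = -23.9736/-1.43171 = 16.745.
So 17 more iterations are needed.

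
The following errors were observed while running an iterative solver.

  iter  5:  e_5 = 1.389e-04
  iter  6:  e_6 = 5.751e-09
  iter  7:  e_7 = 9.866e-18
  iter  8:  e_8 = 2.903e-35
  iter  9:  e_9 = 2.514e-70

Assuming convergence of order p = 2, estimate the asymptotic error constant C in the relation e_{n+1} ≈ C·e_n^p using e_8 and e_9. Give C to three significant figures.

0.298

C ≈ e_9 / e_8^2
  = 2.514e-70 / (2.903e-35)^2
  = 2.514e-70 / 8.42741e-70 ≈ 0.29831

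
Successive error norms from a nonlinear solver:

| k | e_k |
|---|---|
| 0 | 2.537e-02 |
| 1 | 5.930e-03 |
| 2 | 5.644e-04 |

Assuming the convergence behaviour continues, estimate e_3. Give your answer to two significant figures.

First estimate the order: p ≈ ln(e_2/e_1) / ln(e_1/e_0) = ln(5.644e-04/5.930e-03)/ln(5.930e-03/2.537e-02) = ln(0.0951771)/ln(0.233741) ≈ 1.6181.
Then e_3 ≈ e_2·(e_2/e_1)^p = 5.644e-04·(0.0951771)^1.6181 = 5.644e-04·0.0222415 ≈ 1.255e-05.

1.3e-5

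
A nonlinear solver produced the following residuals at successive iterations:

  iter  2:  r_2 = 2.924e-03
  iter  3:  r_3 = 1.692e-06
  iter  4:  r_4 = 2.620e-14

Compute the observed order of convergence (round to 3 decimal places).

p ≈ ln(r_4/r_3) / ln(r_3/r_2)
  = ln(2.620e-14/1.692e-06) / ln(1.692e-06/2.924e-03)
  = ln(1.54846e-08) / ln(0.000578659)
  = -17.983420 / -7.454797 ≈ 2.412329

2.412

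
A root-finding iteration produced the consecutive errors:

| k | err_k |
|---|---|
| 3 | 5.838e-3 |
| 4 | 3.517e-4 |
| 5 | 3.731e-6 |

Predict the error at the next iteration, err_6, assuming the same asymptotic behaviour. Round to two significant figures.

2.4e-9

First estimate the order: p ≈ ln(err_5/err_4) / ln(err_4/err_3) = ln(3.731e-6/3.517e-4)/ln(3.517e-4/5.838e-3) = ln(0.0106085)/ln(0.0602432) ≈ 1.6182.
Then err_6 ≈ err_5·(err_5/err_4)^p = 3.731e-6·(0.0106085)^1.6182 = 3.731e-6·0.00063843 ≈ 2.382e-09.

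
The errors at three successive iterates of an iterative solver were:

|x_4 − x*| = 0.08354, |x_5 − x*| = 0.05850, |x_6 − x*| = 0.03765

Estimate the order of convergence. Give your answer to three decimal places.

1.237

p ≈ ln(|x_6 − x*|/|x_5 − x*|) / ln(|x_5 − x*|/|x_4 − x*|)
  = ln(0.03765/0.05850) / ln(0.05850/0.08354)
  = ln(0.64359) / ln(0.700263)
  = -0.440693 / -0.356299 ≈ 1.236863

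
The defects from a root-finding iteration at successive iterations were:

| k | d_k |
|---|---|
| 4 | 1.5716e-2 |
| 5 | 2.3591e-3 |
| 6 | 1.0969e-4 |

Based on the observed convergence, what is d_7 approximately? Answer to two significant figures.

First estimate the order: p ≈ ln(d_6/d_5) / ln(d_5/d_4) = ln(1.0969e-4/2.3591e-3)/ln(2.3591e-3/1.5716e-2) = ln(0.0464965)/ln(0.150108) ≈ 1.6180.
Then d_7 ≈ d_6·(d_6/d_5)^p = 1.0969e-4·(0.0464965)^1.6180 = 1.0969e-4·0.00698049 ≈ 7.657e-07.

7.7e-7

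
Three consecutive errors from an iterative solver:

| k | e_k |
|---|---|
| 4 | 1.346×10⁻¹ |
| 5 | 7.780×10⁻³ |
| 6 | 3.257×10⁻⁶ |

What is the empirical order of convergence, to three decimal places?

p ≈ ln(e_6/e_5) / ln(e_5/e_4)
  = ln(3.257×10⁻⁶/7.780×10⁻³) / ln(7.780×10⁻³/1.346×10⁻¹)
  = ln(0.000418638) / ln(0.0578009)
  = -7.778504 / -2.850751 ≈ 2.728581

2.729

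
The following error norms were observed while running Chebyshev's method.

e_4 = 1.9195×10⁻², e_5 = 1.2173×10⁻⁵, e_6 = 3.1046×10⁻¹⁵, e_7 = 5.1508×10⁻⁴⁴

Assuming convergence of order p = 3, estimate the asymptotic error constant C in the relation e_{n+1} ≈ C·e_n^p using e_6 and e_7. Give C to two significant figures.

1.7

C ≈ e_7 / e_6^3
  = 5.1508×10⁻⁴⁴ / (3.1046×10⁻¹⁵)^3
  = 5.1508×10⁻⁴⁴ / 2.99238e-44 ≈ 1.7213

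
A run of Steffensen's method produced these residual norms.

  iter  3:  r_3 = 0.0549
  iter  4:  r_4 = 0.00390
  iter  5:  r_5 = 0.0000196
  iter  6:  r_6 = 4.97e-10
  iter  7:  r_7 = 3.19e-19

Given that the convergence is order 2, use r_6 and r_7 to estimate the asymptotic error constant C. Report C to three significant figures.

C ≈ r_7 / r_6^2
  = 3.19e-19 / (4.97e-10)^2
  = 3.19e-19 / 2.47009e-19 ≈ 1.2915

1.29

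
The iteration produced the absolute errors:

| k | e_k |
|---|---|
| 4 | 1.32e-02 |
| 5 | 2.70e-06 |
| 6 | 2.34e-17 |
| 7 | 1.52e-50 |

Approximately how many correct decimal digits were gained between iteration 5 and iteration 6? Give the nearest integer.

11

Digits gained ≈ log₁₀(e_5/e_6) = log₁₀(2.70e-06/2.34e-17) = log₁₀(1.15385e+11) ≈ 11.062.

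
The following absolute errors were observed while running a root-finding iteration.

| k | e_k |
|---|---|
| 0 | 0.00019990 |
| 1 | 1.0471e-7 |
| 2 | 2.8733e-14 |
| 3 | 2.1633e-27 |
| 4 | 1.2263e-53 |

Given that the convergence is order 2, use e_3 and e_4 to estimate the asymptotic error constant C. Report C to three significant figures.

C ≈ e_4 / e_3^2
  = 1.2263e-53 / (2.1633e-27)^2
  = 1.2263e-53 / 4.67987e-54 ≈ 2.6204

2.62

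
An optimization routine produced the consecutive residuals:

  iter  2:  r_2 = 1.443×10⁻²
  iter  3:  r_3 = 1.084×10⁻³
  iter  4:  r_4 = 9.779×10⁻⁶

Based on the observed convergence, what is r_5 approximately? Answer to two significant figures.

First estimate the order: p ≈ ln(r_4/r_3) / ln(r_3/r_2) = ln(9.779×10⁻⁶/1.084×10⁻³)/ln(1.084×10⁻³/1.443×10⁻²) = ln(0.00902122)/ln(0.0751213) ≈ 1.8188.
Then r_5 ≈ r_4·(r_4/r_3)^p = 9.779×10⁻⁶·(0.00902122)^1.8188 = 9.779×10⁻⁶·0.000191001 ≈ 1.868e-09.

1.9e-9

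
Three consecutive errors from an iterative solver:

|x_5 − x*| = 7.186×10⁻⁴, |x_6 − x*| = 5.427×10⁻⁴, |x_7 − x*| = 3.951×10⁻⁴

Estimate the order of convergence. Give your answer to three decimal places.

p ≈ ln(|x_7 − x*|/|x_6 − x*|) / ln(|x_6 − x*|/|x_5 − x*|)
  = ln(3.951×10⁻⁴/5.427×10⁻⁴) / ln(5.427×10⁻⁴/7.186×10⁻⁴)
  = ln(0.728027) / ln(0.755218)
  = -0.317417 / -0.280749 ≈ 1.130608

1.131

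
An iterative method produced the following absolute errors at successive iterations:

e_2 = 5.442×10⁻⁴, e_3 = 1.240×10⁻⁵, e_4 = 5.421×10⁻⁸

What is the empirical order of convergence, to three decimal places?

p ≈ ln(e_4/e_3) / ln(e_3/e_2)
  = ln(5.421×10⁻⁸/1.240×10⁻⁵) / ln(1.240×10⁻⁵/5.442×10⁻⁴)
  = ln(0.00437177) / ln(0.0227857)
  = -5.432587 / -3.781622 ≈ 1.436576

1.437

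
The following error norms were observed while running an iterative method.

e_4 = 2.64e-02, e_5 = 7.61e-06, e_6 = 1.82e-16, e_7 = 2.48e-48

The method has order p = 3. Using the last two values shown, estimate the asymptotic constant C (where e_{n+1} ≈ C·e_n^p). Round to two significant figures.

0.41

C ≈ e_7 / e_6^3
  = 2.48e-48 / (1.82e-16)^3
  = 2.48e-48 / 6.02857e-48 ≈ 0.41137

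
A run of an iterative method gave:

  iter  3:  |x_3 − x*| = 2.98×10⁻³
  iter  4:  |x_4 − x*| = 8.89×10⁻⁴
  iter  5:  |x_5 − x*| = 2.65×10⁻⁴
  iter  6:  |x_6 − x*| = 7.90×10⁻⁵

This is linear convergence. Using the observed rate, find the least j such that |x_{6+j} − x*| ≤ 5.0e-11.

12

Rate ρ ≈ |x_6 − x*|/|x_5 − x*| = 7.90×10⁻⁵/2.65×10⁻⁴ = 0.2981.
After j more steps, |x_{6+j} − x*| ≈ 7.90×10⁻⁵·ρ^j; need ρ^j ≤ 5.0e-11/7.90×10⁻⁵ = 6.32911e-07.
j ≥ ln(6.32911e-07)/ln(0.2981) = -14.2729/-1.21033 = 11.793.
So 12 more iterations are needed.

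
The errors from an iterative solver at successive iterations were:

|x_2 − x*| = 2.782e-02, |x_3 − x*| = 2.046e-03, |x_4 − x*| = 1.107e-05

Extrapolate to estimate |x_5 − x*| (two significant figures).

First estimate the order: p ≈ ln(|x_4 − x*|/|x_3 − x*|) / ln(|x_3 − x*|/|x_2 − x*|) = ln(1.107e-05/2.046e-03)/ln(2.046e-03/2.782e-02) = ln(0.00541056)/ln(0.0735442) ≈ 1.9999.
Then |x_5 − x*| ≈ |x_4 − x*|·(|x_4 − x*|/|x_3 − x*|)^p = 1.107e-05·(0.00541056)^1.9999 = 1.107e-05·2.92894e-05 ≈ 3.242e-10.

3.2e-10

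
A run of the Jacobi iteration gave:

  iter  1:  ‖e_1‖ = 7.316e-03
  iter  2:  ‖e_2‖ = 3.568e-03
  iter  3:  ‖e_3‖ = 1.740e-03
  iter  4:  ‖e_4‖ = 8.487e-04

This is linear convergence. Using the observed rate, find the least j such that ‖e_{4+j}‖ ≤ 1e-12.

29

Rate ρ ≈ ‖e_4‖/‖e_3‖ = 8.487e-04/1.740e-03 = 0.4878.
After j more steps, ‖e_{4+j}‖ ≈ 8.487e-04·ρ^j; need ρ^j ≤ 1e-12/8.487e-04 = 1.17827e-09.
j ≥ ln(1.17827e-09)/ln(0.4878) = -20.5592/-0.71785 = 28.640.
So 29 more iterations are needed.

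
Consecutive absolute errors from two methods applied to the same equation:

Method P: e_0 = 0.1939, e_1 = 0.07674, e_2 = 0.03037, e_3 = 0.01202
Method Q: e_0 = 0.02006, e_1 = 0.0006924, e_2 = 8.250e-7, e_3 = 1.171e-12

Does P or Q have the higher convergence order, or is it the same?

Q

Method P: p ≈ ln(0.01202/0.03037)/ln(0.03037/0.07674) ≈ 1.00.
Method Q: p ≈ ln(1.171e-12/8.250e-7)/ln(8.250e-7/0.0006924) ≈ 2.00.
Method Q has the higher order (≈2.0 vs ≈1.0).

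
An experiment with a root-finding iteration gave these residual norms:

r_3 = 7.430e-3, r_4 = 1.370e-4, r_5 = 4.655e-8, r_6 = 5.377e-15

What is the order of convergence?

2

Consecutive ratios: r_6/r_5 = 5.377e-15/4.655e-8 = 1.1551e-07, r_5/r_4 = 4.655e-8/1.370e-4 = 0.000339781.
p ≈ ln(1.1551e-07)/ln(0.000339781) = -15.9739/-7.9872 ≈ 2.00.
So the convergence is quadratic (order 2).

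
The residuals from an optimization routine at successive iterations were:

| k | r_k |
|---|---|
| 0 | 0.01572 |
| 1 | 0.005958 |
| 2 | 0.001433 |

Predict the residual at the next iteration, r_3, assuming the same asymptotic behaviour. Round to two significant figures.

1.8e-4

First estimate the order: p ≈ ln(r_2/r_1) / ln(r_1/r_0) = ln(0.001433/0.005958)/ln(0.005958/0.01572) = ln(0.240517)/ln(0.379008) ≈ 1.4687.
Then r_3 ≈ r_2·(r_2/r_1)^p = 0.001433·(0.240517)^1.4687 = 0.001433·0.123336 ≈ 0.0001767.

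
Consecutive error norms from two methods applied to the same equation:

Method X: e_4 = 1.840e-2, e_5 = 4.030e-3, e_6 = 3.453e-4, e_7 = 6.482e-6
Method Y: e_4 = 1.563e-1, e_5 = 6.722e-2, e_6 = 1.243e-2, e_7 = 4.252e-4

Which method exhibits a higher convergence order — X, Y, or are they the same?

Method X: p ≈ ln(6.482e-6/3.453e-4)/ln(3.453e-4/4.030e-3) ≈ 1.62.
Method Y: p ≈ ln(4.252e-4/1.243e-2)/ln(1.243e-2/6.722e-2) ≈ 2.00.
Method Y has the higher order (≈2.0 vs ≈1.6).

Y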